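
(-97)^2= 9409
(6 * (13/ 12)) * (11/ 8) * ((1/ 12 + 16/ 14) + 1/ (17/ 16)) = 442585/ 22848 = 19.37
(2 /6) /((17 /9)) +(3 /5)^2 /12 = 351 /1700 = 0.21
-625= -625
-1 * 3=-3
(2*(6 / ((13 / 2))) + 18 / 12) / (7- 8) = -87 / 26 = -3.35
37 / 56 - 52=-2875 / 56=-51.34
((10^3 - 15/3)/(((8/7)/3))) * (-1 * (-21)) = 438795/8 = 54849.38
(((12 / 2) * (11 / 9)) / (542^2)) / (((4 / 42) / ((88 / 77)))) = 22 / 73441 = 0.00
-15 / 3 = -5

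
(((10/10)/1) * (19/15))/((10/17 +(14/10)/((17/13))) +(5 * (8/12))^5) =26163/8534263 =0.00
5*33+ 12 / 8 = 333 / 2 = 166.50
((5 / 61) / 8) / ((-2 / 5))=-25 / 976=-0.03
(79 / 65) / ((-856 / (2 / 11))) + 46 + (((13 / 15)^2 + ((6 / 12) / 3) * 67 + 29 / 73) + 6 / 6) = 59.31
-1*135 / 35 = -27 / 7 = -3.86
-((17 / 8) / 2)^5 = -1419857 / 1048576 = -1.35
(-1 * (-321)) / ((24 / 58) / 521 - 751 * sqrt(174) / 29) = -632553348673 * sqrt(174) / 8879393735530 - 9699978 / 4439696867765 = -0.94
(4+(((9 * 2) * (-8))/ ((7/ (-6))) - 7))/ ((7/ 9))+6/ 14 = 7608/ 49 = 155.27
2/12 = 0.17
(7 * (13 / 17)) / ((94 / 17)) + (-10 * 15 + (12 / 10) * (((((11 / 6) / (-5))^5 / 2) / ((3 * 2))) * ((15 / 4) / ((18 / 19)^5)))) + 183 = 195463113641257697 / 5754868300800000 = 33.96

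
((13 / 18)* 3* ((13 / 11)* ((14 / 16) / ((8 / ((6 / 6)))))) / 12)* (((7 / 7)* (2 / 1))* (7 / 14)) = 1183 / 50688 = 0.02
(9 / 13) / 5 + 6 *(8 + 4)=4689 / 65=72.14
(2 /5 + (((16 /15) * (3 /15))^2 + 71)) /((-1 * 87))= -401881 /489375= -0.82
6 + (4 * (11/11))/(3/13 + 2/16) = 638/37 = 17.24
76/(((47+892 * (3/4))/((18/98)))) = 171/8771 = 0.02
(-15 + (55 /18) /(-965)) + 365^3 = 168930580129 /3474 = 48627110.00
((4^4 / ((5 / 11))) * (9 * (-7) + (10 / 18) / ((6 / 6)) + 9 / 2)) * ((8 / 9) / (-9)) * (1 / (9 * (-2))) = -5874176 / 32805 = -179.06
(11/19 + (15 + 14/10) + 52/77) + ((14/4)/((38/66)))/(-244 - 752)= 85719979/4857160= 17.65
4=4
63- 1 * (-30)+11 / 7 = 662 / 7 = 94.57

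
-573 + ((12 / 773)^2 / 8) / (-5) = -1711920603 / 2987645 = -573.00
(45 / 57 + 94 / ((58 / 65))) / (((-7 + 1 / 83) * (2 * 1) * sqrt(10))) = -60673 * sqrt(10) / 79895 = -2.40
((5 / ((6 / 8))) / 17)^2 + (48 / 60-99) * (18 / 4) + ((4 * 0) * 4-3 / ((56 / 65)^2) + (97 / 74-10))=-685804312099 / 1508996160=-454.48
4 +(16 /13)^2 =932 /169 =5.51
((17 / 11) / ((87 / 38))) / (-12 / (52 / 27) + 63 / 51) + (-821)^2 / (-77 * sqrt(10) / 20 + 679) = 14828902 * sqrt(10) / 2633673 + 460456596145787 / 463758211224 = 1010.69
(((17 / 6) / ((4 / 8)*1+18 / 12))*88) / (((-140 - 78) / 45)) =-2805 / 109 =-25.73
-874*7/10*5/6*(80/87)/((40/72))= -24472/29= -843.86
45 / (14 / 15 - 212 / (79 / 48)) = -53325 / 151534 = -0.35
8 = 8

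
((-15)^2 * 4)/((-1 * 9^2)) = -100/9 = -11.11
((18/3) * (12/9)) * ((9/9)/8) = 1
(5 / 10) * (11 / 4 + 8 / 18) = 1.60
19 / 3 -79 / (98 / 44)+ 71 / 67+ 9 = -187883 / 9849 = -19.08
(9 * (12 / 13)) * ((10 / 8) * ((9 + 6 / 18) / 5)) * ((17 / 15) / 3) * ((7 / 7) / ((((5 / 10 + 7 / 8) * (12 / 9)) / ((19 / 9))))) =18088 / 2145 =8.43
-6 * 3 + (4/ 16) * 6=-33/ 2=-16.50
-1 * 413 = -413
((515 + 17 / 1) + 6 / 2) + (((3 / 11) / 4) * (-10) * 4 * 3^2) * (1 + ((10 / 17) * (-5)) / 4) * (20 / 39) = 1292485 / 2431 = 531.67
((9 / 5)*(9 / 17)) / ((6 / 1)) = 27 / 170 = 0.16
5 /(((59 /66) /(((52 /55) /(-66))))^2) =2704 /2106005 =0.00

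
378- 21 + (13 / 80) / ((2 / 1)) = 57133 / 160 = 357.08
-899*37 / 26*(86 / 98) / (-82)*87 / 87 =1430309 / 104468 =13.69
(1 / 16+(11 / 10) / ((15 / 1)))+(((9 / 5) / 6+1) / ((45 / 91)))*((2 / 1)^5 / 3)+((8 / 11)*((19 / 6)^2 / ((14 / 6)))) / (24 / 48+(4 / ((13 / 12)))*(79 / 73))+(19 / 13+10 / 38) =10725690094201 / 350544514320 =30.60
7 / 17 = 0.41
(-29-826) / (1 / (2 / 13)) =-131.54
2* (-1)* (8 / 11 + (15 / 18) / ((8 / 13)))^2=-1207801 / 139392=-8.66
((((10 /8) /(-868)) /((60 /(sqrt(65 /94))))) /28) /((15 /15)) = -sqrt(6110) /109659648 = -0.00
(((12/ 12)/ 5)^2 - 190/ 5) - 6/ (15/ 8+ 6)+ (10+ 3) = -13504/ 525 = -25.72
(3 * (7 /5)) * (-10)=-42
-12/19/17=-12/323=-0.04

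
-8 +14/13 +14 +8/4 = 118/13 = 9.08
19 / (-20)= -19 / 20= -0.95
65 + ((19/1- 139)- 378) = -433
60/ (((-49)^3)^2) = 60/ 13841287201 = 0.00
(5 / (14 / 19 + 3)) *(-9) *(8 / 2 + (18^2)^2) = -89757900 / 71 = -1264195.77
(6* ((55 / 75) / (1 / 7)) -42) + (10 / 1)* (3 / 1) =94 / 5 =18.80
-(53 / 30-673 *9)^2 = -32999265649 / 900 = -36665850.72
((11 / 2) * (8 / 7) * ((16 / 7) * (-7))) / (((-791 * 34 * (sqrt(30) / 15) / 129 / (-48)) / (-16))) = 17436672 * sqrt(30) / 94129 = 1014.61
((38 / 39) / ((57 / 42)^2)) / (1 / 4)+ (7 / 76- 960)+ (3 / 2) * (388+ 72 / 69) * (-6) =-303991433 / 68172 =-4459.18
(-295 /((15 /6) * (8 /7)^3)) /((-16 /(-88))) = -222607 /512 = -434.78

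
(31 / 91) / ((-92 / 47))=-1457 / 8372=-0.17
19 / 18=1.06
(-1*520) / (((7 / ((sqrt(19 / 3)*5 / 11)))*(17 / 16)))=-41600*sqrt(57) / 3927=-79.98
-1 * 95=-95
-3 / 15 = -0.20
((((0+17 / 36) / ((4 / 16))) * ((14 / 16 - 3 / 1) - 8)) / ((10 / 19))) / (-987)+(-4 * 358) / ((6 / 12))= -2863.96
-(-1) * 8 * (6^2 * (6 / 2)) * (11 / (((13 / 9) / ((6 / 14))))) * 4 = 1026432 / 91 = 11279.47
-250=-250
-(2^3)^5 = -32768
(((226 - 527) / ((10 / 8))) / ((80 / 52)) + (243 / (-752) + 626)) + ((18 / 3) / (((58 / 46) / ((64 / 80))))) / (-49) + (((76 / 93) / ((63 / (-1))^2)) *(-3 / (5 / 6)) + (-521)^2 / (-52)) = -1381021235160811 / 290683738800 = -4750.94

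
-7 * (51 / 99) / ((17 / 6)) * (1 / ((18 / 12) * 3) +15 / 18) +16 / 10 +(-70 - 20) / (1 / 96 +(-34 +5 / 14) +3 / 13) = 38749729 / 13130865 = 2.95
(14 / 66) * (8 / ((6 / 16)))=4.53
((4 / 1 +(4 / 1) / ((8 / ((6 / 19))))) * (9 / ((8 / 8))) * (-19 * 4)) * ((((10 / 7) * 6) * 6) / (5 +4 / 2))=-1023840 / 49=-20894.69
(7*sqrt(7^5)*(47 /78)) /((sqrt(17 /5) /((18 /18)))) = 16121*sqrt(595) /1326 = 296.56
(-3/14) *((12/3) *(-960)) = 5760/7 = 822.86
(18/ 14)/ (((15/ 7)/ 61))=36.60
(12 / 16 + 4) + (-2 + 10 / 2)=31 / 4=7.75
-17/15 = -1.13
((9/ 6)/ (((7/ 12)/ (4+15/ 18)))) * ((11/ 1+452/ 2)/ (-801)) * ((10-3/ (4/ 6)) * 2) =-25201/ 623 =-40.45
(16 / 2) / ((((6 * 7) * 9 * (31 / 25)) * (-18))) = -50 / 52731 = -0.00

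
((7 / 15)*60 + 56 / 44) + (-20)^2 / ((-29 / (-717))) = 3164138 / 319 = 9918.93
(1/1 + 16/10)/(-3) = -13/15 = -0.87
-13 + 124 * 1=111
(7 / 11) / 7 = 1 / 11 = 0.09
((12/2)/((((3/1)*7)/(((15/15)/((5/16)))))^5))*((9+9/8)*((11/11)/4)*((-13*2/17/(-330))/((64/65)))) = 173056/29464771875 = 0.00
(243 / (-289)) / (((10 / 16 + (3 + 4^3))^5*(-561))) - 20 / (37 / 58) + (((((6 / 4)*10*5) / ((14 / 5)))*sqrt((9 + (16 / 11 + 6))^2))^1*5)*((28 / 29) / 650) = -980919758011475573469793 / 34935651697971791616707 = -28.08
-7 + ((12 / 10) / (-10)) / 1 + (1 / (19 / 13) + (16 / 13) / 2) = -5.82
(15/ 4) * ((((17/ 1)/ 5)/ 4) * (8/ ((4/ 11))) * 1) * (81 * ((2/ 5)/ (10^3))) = 45441/ 20000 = 2.27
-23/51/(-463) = 23/23613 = 0.00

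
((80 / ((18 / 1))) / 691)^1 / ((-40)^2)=1 / 248760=0.00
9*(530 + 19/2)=9711/2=4855.50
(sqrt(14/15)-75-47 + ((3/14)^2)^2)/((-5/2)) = 4686671/96040-2 * sqrt(210)/75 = 48.41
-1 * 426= -426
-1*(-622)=622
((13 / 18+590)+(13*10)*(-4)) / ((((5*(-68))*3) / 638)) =-406087 / 9180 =-44.24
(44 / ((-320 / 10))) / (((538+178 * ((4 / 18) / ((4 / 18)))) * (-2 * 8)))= 11 / 91648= 0.00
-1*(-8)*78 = 624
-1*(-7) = 7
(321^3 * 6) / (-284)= -99228483 / 142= -698792.13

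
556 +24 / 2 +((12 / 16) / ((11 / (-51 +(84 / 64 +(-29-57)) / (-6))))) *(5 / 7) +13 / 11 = 5592151 / 9856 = 567.39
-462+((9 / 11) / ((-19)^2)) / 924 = -565057413 / 1223068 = -462.00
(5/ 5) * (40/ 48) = 5/ 6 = 0.83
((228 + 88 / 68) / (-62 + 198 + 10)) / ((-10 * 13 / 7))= -13643 / 161330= -0.08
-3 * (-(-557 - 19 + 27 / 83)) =-143343 / 83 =-1727.02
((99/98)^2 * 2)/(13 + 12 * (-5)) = -9801/225694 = -0.04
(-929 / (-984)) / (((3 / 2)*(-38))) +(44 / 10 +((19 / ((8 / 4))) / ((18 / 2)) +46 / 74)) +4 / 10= 6.46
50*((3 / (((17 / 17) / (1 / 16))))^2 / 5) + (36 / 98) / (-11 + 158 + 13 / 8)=0.35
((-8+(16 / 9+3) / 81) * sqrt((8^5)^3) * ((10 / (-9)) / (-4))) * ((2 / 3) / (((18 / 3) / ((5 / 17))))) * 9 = -303510323200 * sqrt(2) / 111537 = -3848305.18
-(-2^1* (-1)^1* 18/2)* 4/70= -1.03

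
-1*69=-69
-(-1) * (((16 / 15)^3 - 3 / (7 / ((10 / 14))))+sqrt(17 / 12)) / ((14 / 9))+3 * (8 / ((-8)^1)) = -621671 / 257250+3 * sqrt(51) / 28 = -1.65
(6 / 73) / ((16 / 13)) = 39 / 584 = 0.07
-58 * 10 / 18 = -290 / 9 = -32.22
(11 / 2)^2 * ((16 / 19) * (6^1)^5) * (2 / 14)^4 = 3763584 / 45619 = 82.50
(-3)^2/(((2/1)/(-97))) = -873/2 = -436.50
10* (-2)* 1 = -20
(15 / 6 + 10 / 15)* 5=95 / 6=15.83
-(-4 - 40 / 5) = 12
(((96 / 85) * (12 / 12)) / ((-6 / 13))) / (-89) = 208 / 7565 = 0.03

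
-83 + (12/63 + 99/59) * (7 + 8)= -22704/413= -54.97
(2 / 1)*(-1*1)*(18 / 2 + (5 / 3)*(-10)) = 46 / 3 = 15.33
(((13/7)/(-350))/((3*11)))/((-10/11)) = 13/73500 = 0.00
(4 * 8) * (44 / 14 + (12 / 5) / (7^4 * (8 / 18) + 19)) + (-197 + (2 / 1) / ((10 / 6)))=-32555883 / 342125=-95.16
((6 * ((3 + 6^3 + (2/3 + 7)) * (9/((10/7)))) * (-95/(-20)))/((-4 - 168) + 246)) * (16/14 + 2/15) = 129846/185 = 701.87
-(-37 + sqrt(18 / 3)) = 37 -sqrt(6) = 34.55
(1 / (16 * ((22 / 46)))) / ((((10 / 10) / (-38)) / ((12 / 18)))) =-437 / 132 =-3.31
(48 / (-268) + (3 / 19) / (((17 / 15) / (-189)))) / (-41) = 573711 / 887281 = 0.65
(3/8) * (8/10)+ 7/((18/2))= 97/90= 1.08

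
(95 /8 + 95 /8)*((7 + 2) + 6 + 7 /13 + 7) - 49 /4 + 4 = 527.04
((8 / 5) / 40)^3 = 1 / 15625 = 0.00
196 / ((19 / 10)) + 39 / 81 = 53167 / 513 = 103.64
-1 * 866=-866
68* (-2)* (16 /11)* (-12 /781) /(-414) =-4352 /592779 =-0.01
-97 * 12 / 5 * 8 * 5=-9312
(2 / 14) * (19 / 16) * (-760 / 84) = -1.53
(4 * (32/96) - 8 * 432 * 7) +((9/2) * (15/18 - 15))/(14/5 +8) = -1742153/72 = -24196.57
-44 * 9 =-396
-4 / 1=-4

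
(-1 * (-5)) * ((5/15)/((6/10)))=25/9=2.78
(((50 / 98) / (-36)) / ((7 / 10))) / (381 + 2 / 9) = -125 / 2353666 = -0.00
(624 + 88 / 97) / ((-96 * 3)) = -7577 / 3492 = -2.17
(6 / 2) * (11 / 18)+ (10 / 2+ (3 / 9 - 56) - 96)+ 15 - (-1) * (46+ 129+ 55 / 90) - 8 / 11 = 4460 / 99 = 45.05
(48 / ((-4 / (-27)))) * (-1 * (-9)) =2916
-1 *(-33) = 33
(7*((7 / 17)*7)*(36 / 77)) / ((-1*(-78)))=294 / 2431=0.12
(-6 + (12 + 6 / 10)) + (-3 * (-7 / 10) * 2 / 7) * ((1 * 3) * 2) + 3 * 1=66 / 5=13.20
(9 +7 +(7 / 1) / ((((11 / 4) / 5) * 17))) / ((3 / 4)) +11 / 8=35465 / 1496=23.71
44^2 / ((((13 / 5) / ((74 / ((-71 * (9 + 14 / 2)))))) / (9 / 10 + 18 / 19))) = -120879 / 1349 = -89.61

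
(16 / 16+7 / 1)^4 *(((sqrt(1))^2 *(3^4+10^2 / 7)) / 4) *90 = 61470720 / 7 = 8781531.43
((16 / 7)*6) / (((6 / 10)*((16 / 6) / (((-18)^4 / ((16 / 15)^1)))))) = 5904900 / 7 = 843557.14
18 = 18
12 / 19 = 0.63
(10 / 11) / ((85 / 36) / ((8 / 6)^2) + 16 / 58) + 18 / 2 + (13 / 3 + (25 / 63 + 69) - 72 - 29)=-36522517 / 2063061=-17.70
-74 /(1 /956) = -70744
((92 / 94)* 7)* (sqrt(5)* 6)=1932* sqrt(5) / 47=91.92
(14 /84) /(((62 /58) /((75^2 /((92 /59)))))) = 562.43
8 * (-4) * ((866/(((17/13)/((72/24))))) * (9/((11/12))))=-116722944/187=-624186.87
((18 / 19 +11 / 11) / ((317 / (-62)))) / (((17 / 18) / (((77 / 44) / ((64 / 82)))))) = -2962701 / 3276512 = -0.90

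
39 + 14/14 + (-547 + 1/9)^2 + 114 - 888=24166630/81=298353.46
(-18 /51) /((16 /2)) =-3 /68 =-0.04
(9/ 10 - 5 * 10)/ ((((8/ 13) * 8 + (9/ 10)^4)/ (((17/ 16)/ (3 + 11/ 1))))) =-0.67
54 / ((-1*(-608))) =27 / 304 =0.09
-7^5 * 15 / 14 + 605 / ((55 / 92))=-16995.50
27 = 27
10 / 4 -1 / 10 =12 / 5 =2.40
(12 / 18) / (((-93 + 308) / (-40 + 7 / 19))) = -502 / 4085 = -0.12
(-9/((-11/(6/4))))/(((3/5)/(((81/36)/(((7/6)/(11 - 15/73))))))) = 239355/5621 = 42.58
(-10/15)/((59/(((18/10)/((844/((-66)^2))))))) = -6534/62245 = -0.10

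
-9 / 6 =-3 / 2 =-1.50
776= 776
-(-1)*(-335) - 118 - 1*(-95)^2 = -9478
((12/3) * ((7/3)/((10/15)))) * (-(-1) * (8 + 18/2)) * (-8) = -1904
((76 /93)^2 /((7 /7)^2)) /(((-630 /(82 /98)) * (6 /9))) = -59204 /44499105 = -0.00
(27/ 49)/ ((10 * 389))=27/ 190610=0.00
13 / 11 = 1.18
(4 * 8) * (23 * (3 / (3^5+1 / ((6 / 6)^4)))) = 552 / 61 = 9.05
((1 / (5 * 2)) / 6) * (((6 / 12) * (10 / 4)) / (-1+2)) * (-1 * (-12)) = 1 / 4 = 0.25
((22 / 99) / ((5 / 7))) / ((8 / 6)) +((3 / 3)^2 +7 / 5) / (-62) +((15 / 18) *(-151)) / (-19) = 60232 / 8835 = 6.82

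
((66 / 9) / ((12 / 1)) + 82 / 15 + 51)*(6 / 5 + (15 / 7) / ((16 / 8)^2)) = 99.07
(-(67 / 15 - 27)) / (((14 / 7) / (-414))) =-4664.40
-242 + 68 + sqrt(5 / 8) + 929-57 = sqrt(10) / 4 + 698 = 698.79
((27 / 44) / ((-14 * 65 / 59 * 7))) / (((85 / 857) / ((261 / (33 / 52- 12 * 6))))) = 118772487 / 566731550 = 0.21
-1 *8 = -8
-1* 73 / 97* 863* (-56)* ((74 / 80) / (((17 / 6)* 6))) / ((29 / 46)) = 750570086 / 239105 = 3139.08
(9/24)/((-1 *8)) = -3/64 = -0.05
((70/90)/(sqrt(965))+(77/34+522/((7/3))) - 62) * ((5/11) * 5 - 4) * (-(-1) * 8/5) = -2966052/6545 - 1064 * sqrt(965)/477675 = -453.25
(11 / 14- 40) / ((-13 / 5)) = 2745 / 182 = 15.08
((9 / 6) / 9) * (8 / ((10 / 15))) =2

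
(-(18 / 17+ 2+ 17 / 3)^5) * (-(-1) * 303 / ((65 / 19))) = -4479525.85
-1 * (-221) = 221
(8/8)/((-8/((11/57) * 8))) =-11/57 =-0.19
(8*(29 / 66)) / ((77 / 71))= 8236 / 2541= 3.24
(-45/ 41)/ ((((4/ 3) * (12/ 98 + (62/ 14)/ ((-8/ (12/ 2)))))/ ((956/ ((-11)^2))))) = 2107980/ 1036849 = 2.03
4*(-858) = -3432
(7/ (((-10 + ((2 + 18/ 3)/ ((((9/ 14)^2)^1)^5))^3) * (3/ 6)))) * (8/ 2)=1186952431706053698400244129628/ 6195566471048265051935887962947335051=0.00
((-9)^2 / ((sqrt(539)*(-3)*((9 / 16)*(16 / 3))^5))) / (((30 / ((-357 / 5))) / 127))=2159*sqrt(11) / 4950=1.45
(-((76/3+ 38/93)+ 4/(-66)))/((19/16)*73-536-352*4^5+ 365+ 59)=420352/5900227179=0.00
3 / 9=1 / 3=0.33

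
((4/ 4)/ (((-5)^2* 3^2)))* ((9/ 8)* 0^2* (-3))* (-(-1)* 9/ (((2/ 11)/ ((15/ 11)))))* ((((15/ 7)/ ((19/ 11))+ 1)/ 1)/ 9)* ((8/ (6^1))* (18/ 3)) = 0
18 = 18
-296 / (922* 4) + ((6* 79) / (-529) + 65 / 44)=0.50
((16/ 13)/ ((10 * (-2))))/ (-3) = 4/ 195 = 0.02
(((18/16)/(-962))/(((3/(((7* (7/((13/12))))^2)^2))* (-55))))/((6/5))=3735591048/151116251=24.72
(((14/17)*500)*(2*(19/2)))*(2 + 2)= 532000/17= 31294.12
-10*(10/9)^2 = -1000/81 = -12.35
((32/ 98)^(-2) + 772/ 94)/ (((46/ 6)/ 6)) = 1904967/ 138368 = 13.77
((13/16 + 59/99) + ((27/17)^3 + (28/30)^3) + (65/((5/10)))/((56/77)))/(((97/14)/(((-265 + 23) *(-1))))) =41566509753769/6433573500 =6460.87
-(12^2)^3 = -2985984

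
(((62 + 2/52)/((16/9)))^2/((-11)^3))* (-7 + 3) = 210743289/57584384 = 3.66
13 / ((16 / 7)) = 5.69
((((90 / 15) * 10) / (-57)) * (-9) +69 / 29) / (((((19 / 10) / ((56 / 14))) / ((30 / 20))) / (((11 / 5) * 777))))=63983.71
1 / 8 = 0.12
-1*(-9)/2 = 9/2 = 4.50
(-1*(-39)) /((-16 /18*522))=-39 /464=-0.08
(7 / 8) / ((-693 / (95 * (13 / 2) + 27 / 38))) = -0.78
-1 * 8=-8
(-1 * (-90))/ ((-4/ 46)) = -1035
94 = 94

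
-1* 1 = -1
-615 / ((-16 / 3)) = 1845 / 16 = 115.31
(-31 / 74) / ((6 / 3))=-31 / 148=-0.21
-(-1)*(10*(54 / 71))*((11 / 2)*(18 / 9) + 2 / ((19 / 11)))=124740 / 1349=92.47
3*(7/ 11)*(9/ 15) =63/ 55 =1.15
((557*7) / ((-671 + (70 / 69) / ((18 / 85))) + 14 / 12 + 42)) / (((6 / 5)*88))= -4035465 / 68096072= -0.06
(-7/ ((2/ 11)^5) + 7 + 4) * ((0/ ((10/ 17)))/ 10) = 0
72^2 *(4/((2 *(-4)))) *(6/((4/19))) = -73872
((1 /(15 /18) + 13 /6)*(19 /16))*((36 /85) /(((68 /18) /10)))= 51813 /11560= 4.48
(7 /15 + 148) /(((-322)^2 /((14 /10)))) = 2227 /1110900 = 0.00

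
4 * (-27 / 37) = -108 / 37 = -2.92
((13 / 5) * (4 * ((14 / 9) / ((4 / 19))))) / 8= 1729 / 180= 9.61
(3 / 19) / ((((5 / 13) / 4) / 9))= 1404 / 95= 14.78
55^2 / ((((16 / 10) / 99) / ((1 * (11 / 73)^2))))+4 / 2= 181267639 / 42632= 4251.91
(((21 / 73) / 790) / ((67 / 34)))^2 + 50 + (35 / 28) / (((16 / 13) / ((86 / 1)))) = 16403948471973243 / 119437167456800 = 137.34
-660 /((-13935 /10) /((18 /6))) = 1320 /929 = 1.42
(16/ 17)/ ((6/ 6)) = 16/ 17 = 0.94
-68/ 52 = -17/ 13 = -1.31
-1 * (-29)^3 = 24389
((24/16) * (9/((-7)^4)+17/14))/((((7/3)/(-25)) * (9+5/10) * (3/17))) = -7457475/638666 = -11.68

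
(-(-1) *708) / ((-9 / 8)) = -1888 / 3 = -629.33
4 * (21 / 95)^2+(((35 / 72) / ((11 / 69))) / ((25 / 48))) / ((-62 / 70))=-19740826 / 3077525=-6.41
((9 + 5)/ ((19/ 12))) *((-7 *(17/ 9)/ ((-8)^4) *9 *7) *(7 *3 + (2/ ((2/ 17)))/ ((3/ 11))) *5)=-3644375/ 4864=-749.25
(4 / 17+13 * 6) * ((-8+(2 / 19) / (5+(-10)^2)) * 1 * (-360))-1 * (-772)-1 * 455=3835309 / 17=225606.41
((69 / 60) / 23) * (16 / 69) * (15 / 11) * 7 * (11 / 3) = 28 / 69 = 0.41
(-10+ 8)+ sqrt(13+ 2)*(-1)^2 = -2+ sqrt(15) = 1.87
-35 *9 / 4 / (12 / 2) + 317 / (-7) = -3271 / 56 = -58.41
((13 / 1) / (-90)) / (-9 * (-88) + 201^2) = -13 / 3707370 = -0.00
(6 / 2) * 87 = 261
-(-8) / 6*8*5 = 160 / 3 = 53.33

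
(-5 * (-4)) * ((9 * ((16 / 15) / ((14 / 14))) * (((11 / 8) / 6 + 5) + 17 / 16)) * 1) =1208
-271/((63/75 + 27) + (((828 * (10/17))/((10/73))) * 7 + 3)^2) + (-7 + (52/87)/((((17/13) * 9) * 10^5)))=-3475959162770863664813/496565599680521325000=-7.00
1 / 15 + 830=12451 / 15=830.07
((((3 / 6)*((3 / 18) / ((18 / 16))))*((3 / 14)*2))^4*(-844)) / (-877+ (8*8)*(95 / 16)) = 13504 / 7829221617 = 0.00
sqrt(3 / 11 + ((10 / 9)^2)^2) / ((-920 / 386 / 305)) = -11773*sqrt(1426513) / 81972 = -171.54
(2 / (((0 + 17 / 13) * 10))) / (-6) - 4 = -4.03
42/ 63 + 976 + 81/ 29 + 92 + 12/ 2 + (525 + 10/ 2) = 139849/ 87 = 1607.46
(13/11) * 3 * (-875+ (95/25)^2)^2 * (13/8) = 58666515843/13750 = 4266655.70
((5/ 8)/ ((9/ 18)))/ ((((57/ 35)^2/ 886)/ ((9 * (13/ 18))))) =35273875/ 12996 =2714.21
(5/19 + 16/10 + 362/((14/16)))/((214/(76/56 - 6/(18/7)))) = -11330719/5977020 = -1.90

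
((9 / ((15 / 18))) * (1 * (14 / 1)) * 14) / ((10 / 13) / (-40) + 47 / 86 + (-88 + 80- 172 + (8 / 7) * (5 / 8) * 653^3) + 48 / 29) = 4804162272 / 451386910760665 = 0.00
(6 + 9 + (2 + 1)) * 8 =144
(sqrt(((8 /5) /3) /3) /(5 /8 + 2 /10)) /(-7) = -16*sqrt(10) /693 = -0.07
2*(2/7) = 4/7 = 0.57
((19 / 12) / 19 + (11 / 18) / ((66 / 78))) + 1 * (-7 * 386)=-97243 / 36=-2701.19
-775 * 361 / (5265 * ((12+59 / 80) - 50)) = 4476400 / 3138993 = 1.43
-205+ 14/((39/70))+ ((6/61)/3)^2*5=-26102035/145119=-179.87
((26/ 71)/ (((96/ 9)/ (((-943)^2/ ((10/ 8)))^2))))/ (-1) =-30839787576039/ 1775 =-17374528211.85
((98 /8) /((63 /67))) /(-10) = -469 /360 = -1.30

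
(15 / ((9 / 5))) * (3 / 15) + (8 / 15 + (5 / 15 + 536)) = 8078 / 15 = 538.53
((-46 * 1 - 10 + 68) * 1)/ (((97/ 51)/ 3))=1836/ 97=18.93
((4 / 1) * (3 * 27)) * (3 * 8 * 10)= 77760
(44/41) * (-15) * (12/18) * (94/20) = -2068/41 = -50.44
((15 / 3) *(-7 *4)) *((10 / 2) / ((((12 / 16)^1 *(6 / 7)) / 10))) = -98000 / 9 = -10888.89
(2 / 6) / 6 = 1 / 18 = 0.06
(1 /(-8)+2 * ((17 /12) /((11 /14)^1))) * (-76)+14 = -16537 /66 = -250.56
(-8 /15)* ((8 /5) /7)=-64 /525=-0.12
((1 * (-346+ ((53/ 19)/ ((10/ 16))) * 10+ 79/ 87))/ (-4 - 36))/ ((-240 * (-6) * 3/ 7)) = 3476627/ 285638400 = 0.01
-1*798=-798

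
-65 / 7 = -9.29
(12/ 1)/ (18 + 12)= 2/ 5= 0.40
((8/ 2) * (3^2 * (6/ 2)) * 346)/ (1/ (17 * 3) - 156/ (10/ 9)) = -9528840/ 35797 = -266.19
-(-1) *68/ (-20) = -17/ 5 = -3.40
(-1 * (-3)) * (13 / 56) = 39 / 56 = 0.70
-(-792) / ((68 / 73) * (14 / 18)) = 130086 / 119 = 1093.16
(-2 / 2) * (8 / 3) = -8 / 3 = -2.67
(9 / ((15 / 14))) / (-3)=-14 / 5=-2.80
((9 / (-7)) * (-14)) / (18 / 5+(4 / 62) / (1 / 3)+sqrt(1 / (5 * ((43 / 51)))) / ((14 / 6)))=384063960 / 80697457 - 201810 * sqrt(10965) / 80697457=4.50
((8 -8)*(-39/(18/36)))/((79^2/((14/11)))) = 0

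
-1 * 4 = -4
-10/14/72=-5/504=-0.01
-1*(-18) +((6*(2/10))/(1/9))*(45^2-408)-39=87213/5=17442.60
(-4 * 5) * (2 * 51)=-2040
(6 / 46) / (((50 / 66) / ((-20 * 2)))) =-792 / 115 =-6.89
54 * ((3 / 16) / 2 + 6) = 5265 / 16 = 329.06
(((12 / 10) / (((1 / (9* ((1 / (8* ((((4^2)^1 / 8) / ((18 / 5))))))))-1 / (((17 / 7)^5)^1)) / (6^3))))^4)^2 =243599851065002291851361105632143476272449034697006098772449601057344312098566416027877376 / 34825843627563492755235599234120368000267994419777867868408250390625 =6994801150264200377381.24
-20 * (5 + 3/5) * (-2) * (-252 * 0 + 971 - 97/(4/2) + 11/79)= 16327024/79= 206671.19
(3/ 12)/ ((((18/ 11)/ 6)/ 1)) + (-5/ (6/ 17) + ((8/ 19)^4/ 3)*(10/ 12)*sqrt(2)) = -53/ 4 + 10240*sqrt(2)/ 1172889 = -13.24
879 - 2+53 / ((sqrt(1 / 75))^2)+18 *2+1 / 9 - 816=36649 / 9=4072.11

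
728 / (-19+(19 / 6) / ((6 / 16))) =-6552 / 95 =-68.97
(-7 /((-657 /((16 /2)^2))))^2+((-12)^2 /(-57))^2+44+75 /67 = 542547069127 /10440294363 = 51.97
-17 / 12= -1.42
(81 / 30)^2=729 / 100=7.29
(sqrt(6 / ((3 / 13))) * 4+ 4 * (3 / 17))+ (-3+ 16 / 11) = -157 / 187+ 4 * sqrt(26) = 19.56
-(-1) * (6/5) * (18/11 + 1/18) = 67/33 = 2.03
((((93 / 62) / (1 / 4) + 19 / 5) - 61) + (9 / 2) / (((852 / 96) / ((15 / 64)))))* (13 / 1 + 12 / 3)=-4932397 / 5680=-868.38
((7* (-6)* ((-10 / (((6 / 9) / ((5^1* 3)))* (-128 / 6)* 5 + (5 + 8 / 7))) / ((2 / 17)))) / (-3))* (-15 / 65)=134946 / 689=195.86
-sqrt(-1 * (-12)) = -2 * sqrt(3) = -3.46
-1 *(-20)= 20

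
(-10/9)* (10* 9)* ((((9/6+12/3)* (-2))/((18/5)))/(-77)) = -250/63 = -3.97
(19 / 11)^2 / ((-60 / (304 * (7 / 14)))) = -13718 / 1815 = -7.56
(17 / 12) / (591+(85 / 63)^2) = 22491 / 9411616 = 0.00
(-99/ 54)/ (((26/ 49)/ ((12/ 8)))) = -539/ 104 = -5.18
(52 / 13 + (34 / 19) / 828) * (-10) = -157405 / 3933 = -40.02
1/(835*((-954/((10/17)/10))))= -1/13542030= -0.00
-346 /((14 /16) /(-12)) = 33216 /7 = 4745.14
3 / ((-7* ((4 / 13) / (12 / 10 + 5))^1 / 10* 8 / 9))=-97.15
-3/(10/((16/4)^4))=-384/5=-76.80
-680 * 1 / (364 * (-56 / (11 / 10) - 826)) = 935 / 438893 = 0.00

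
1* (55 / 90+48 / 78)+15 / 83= 27331 / 19422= 1.41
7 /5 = 1.40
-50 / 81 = -0.62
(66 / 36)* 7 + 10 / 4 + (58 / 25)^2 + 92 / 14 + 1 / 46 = 16487749 / 603750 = 27.31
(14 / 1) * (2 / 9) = 28 / 9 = 3.11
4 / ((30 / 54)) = 7.20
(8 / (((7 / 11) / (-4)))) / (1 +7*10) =-0.71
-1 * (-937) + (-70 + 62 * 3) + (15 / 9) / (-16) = 50539 / 48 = 1052.90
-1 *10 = -10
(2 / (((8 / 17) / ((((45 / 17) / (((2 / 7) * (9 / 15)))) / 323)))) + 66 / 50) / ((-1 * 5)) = -98397 / 323000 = -0.30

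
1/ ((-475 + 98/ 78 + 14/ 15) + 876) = 195/ 78622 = 0.00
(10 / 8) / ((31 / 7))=35 / 124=0.28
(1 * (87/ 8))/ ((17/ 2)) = 1.28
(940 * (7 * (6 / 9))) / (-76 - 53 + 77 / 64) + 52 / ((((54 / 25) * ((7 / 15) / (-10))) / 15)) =-1334983180 / 171759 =-7772.42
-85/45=-17/9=-1.89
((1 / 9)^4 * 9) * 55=55 / 729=0.08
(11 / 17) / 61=0.01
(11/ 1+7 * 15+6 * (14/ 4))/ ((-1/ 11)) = -1507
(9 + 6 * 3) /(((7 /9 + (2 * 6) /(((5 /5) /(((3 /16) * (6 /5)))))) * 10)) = 243 /313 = 0.78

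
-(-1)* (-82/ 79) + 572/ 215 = 1.62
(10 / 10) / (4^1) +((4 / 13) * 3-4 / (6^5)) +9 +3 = 332897 / 25272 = 13.17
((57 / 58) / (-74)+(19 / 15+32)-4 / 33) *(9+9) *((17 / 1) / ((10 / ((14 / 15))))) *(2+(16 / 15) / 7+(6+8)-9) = 99853017827 / 14753750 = 6767.98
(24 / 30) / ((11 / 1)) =4 / 55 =0.07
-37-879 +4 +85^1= -827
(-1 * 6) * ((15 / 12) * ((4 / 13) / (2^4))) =-15 / 104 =-0.14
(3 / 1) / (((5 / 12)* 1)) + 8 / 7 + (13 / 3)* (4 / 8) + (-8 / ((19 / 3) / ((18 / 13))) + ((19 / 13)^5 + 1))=16.43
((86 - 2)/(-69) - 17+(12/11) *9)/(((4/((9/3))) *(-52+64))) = -2125/4048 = -0.52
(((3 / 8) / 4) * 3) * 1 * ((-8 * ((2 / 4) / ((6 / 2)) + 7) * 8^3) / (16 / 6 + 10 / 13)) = -160992 / 67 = -2402.87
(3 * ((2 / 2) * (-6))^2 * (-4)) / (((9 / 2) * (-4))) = 24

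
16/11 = 1.45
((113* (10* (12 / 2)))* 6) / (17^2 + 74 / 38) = 96615 / 691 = 139.82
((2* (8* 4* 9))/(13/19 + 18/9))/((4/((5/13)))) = 20.63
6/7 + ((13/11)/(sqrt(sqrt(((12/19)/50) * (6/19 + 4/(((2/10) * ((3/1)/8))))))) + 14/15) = 3.09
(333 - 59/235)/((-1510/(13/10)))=-254137/887125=-0.29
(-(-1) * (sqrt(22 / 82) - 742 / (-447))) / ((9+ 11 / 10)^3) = 1000 * sqrt(451) / 42242341+ 742000 / 460544547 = 0.00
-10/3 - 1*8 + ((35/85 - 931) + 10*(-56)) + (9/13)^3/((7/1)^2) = -8245967315/5490303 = -1501.91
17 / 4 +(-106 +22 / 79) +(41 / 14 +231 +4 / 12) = 881197 / 6636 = 132.79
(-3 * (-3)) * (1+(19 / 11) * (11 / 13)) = 288 / 13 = 22.15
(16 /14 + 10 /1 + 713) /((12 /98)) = 35483 /6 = 5913.83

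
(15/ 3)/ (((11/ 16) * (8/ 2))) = 20/ 11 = 1.82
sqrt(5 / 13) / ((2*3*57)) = sqrt(65) / 4446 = 0.00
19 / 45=0.42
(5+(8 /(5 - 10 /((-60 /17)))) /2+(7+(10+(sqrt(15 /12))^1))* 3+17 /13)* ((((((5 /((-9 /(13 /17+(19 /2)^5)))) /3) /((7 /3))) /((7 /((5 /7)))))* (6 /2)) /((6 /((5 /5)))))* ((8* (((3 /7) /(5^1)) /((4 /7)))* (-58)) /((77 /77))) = 6103644355* sqrt(5) /186592+215623444129085 /171011568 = 1334014.94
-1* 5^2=-25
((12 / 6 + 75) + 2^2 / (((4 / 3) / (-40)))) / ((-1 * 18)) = 43 / 18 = 2.39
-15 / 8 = -1.88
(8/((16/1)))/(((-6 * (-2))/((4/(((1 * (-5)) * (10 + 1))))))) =-0.00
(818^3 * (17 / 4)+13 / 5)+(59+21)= 11631048343 / 5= 2326209668.60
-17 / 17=-1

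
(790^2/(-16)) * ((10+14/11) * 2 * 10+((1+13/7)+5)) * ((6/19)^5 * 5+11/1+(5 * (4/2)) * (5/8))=-479328942158932875/3050553968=-157128491.15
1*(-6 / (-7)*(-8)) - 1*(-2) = -34 / 7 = -4.86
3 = 3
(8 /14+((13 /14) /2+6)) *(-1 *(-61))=12017 /28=429.18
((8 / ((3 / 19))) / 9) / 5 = 152 / 135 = 1.13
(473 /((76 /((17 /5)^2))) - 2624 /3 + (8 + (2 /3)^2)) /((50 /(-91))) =1235973557 /855000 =1445.58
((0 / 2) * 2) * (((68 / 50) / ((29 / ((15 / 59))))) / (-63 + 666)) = 0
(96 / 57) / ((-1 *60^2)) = -2 / 4275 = -0.00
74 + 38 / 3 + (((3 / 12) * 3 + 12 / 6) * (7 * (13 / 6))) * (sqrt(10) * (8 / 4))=260 / 3 + 1001 * sqrt(10) / 12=350.45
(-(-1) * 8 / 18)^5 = 1024 / 59049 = 0.02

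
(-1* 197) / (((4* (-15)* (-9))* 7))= -197 / 3780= -0.05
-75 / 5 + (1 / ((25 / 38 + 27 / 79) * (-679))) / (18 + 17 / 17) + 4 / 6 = -87620671 / 6113037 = -14.33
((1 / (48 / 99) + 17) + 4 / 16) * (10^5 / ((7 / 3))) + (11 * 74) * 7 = 5833636 / 7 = 833376.57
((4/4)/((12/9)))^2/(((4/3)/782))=329.91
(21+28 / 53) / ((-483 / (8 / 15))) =-1304 / 54855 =-0.02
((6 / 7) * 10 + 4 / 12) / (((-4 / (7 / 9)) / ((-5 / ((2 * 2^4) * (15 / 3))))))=187 / 3456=0.05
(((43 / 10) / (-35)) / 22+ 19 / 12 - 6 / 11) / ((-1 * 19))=-11923 / 219450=-0.05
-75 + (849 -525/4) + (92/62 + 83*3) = 110761/124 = 893.23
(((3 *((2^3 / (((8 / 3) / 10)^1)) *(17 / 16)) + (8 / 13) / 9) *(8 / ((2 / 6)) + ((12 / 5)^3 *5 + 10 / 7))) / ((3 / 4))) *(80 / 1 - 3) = 8151047707 / 8775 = 928894.33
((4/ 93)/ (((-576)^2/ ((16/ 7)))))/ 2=1/ 6749568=0.00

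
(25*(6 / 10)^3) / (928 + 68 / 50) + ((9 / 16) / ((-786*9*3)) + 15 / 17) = 6617388031 / 7450864992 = 0.89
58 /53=1.09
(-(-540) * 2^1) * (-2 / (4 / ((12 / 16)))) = -405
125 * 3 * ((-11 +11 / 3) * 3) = -8250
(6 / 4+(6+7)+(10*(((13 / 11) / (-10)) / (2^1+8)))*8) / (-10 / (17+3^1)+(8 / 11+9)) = 213 / 145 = 1.47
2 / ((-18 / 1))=-1 / 9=-0.11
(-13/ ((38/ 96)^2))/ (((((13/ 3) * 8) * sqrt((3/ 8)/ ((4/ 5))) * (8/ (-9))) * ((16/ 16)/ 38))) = 2592 * sqrt(30)/ 95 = 149.44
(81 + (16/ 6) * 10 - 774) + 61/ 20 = -39797/ 60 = -663.28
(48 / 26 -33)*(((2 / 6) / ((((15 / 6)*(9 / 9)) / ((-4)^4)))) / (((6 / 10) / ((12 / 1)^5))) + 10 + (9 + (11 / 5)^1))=-5733097866 / 13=-441007528.15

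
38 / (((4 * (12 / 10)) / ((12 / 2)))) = 95 / 2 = 47.50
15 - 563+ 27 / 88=-48197 / 88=-547.69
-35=-35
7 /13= 0.54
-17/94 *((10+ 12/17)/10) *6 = -273/235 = -1.16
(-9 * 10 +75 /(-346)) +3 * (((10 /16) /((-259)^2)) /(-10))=-16751467839 /185680208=-90.22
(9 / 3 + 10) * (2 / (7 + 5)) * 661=8593 / 6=1432.17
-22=-22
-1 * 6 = -6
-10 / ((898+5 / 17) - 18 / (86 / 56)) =-1462 / 129617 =-0.01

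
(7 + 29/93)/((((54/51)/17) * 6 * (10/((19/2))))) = 93347/5022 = 18.59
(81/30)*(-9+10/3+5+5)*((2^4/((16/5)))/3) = 39/2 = 19.50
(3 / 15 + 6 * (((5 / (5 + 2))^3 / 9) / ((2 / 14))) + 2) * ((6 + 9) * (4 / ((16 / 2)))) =2867 / 98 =29.26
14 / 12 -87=-515 / 6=-85.83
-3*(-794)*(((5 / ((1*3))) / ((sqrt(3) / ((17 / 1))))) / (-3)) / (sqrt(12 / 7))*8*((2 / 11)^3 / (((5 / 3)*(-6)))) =215968*sqrt(7) / 11979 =47.70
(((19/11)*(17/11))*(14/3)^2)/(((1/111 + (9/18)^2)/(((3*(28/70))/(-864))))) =-585599/1878525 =-0.31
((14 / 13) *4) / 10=28 / 65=0.43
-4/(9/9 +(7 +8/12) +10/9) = -9/22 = -0.41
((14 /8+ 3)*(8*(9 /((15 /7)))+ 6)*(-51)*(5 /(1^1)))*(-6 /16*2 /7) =287793 /56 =5139.16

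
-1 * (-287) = 287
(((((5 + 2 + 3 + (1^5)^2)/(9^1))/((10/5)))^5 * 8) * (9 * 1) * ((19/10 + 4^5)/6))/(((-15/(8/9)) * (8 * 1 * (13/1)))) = -1652222209/2763493200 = -0.60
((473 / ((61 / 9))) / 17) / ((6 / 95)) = 134805 / 2074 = 65.00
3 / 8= 0.38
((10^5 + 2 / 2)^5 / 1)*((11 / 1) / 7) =110005500110001100005500011 / 7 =15715071444285871429357140.00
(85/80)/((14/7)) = 17/32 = 0.53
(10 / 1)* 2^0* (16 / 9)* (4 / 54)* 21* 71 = 159040 / 81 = 1963.46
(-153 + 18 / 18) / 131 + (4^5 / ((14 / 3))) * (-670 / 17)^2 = 90325554904 / 265013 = 340834.43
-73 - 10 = -83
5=5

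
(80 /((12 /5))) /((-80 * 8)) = -5 /96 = -0.05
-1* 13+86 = 73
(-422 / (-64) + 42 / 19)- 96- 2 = -54231 / 608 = -89.20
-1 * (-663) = 663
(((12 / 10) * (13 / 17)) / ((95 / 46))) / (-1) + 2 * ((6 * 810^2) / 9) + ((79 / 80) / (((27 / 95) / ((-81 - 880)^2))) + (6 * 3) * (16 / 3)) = 14245591200959 / 3488400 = 4083703.47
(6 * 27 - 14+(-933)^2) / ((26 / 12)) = 5223822 / 13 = 401832.46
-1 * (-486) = 486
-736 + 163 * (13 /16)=-9657 /16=-603.56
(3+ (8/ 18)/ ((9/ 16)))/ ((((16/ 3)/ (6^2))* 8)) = 3.20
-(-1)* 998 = 998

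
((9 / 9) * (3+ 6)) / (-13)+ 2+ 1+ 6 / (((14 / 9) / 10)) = 3720 / 91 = 40.88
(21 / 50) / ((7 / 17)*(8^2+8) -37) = -357 / 6250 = -0.06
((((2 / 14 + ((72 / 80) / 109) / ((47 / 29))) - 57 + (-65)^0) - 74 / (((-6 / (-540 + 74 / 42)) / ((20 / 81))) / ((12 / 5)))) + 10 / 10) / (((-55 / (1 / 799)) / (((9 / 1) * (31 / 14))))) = 10774952790649 / 5956946018100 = 1.81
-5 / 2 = -2.50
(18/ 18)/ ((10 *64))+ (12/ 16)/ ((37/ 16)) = 7717/ 23680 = 0.33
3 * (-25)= -75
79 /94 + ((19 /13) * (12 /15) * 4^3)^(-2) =934709167 /1111949312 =0.84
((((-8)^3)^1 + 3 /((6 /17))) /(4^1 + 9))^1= -1007 /26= -38.73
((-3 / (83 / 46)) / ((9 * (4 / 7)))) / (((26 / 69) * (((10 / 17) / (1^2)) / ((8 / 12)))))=-62951 / 64740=-0.97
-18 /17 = -1.06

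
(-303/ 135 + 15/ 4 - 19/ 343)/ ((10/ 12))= 1.74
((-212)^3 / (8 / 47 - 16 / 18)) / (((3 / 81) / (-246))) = -88058896290.95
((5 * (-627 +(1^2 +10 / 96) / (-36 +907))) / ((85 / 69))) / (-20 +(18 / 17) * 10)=602911949 / 2229760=270.39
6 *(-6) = -36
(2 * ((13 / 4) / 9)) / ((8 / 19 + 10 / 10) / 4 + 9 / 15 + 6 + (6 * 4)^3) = 2470 / 47301867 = 0.00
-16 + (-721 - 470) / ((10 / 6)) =-3653 / 5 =-730.60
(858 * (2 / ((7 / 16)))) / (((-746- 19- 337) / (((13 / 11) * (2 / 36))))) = -2704 / 11571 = -0.23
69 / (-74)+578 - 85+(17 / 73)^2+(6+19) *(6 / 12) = 99497794 / 197173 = 504.62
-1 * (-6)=6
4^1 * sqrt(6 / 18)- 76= -76 + 4 * sqrt(3) / 3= -73.69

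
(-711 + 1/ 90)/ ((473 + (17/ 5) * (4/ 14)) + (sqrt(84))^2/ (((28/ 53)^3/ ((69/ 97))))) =-2433117736/ 3008795319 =-0.81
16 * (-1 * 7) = -112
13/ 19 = 0.68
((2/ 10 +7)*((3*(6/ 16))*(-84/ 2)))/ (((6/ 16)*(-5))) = 4536/ 25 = 181.44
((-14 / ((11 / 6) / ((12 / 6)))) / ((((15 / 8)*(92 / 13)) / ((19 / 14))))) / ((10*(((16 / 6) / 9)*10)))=-6669 / 126500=-0.05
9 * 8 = 72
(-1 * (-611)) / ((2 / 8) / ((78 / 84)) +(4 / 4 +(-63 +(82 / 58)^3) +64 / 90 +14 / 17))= -296394395310 / 27830135399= -10.65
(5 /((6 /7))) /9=35 /54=0.65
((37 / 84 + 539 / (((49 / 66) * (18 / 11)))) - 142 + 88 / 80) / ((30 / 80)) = 84898 / 105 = 808.55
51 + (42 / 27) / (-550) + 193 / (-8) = 532069 / 19800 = 26.87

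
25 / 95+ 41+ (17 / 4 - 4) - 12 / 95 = 15727 / 380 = 41.39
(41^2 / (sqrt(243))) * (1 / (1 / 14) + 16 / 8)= 26896 * sqrt(3) / 27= 1725.38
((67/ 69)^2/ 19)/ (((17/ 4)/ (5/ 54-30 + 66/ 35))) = -0.33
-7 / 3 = -2.33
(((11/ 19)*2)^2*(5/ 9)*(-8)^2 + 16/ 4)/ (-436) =-0.12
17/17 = 1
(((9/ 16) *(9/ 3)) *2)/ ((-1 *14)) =-27/ 112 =-0.24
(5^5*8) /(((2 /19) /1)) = 237500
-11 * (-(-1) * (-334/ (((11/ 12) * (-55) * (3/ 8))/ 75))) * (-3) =480960/ 11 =43723.64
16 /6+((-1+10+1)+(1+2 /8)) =167 /12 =13.92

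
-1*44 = -44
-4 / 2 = -2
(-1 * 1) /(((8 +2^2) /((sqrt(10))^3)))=-5 * sqrt(10) /6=-2.64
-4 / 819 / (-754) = 2 / 308763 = 0.00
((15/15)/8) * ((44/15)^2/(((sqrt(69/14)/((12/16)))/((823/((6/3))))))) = 149.52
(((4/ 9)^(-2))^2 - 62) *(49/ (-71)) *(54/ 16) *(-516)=-1589080437/ 36352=-43713.70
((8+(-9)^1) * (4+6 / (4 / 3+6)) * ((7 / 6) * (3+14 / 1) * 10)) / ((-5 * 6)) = 6307 / 198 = 31.85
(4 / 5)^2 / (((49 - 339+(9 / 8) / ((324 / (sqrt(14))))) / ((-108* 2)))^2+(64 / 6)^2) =517133825998848* sqrt(14) / 250070722459285139804405+6923550862991892676608 / 1250353612296425699022025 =0.01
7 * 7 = 49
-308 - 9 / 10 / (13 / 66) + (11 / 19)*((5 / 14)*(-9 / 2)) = -10840819 / 34580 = -313.50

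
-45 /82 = -0.55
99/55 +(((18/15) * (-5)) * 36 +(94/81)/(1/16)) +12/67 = -5303617/27135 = -195.45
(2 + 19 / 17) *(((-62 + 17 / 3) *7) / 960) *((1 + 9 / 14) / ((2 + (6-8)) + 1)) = -206011 / 97920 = -2.10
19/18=1.06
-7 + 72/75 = -151/25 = -6.04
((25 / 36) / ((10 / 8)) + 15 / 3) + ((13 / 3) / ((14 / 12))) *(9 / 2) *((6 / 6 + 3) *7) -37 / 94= 400295 / 846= 473.16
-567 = -567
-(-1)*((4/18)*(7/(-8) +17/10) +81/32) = 1303/480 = 2.71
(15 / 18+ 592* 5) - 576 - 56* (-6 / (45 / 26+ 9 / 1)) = 149801 / 62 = 2416.15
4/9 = 0.44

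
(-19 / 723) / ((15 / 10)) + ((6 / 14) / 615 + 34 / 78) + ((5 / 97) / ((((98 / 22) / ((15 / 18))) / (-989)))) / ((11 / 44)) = -1036566410582 / 27474169905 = -37.73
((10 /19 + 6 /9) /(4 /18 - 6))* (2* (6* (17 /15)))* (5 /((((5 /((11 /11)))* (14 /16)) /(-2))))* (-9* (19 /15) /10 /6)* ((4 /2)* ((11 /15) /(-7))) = 0.26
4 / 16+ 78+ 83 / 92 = 3641 / 46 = 79.15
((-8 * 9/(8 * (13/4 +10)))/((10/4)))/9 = -8/265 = -0.03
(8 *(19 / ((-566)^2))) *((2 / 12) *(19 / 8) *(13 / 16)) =4693 / 30754176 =0.00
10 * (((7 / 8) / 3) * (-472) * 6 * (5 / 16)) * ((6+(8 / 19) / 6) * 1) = -1786225 / 114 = -15668.64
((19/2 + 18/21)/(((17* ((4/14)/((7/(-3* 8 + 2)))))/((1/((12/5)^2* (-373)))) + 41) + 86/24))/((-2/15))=-1141875/482774287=-0.00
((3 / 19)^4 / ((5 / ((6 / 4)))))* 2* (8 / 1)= 1944 / 651605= 0.00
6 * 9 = 54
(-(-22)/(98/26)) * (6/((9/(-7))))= -27.24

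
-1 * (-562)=562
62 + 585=647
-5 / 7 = -0.71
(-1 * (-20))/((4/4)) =20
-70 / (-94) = 35 / 47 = 0.74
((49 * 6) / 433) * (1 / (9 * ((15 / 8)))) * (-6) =-1568 / 6495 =-0.24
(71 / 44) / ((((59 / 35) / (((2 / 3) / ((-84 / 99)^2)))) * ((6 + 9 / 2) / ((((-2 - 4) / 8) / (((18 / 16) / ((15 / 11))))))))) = -1775 / 23128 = -0.08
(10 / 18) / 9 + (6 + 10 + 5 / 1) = 1706 / 81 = 21.06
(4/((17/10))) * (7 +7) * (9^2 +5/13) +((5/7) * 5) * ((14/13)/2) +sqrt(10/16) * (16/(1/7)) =28 * sqrt(10) +592905/221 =2771.37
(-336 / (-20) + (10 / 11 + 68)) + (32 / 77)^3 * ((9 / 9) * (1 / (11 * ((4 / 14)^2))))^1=43961298 / 512435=85.79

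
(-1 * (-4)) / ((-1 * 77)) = -4 / 77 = -0.05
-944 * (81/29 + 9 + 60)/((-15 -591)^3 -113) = 1965408/6453808741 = 0.00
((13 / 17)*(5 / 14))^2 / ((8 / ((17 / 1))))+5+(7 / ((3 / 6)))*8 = 3122977 / 26656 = 117.16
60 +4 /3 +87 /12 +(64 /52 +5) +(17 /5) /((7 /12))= 440309 /5460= 80.64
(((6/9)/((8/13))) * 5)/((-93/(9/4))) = -65/496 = -0.13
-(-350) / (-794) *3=-525 / 397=-1.32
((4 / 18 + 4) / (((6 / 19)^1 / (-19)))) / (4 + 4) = -6859 / 216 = -31.75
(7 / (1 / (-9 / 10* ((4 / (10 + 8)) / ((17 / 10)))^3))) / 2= -2800 / 397953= -0.01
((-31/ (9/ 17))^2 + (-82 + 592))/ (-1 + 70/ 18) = 319039/ 234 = 1363.41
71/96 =0.74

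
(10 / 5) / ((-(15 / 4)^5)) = -2048 / 759375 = -0.00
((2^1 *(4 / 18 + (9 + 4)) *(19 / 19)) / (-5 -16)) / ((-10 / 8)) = 136 / 135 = 1.01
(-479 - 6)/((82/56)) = -13580/41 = -331.22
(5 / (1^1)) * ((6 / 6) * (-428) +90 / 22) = -2119.55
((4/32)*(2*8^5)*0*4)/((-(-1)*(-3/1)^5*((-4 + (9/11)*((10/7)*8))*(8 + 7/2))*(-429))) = 0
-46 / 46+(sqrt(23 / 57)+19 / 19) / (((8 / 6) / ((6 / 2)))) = 5 / 4+3 * sqrt(1311) / 76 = 2.68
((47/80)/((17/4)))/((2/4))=47/170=0.28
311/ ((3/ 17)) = 5287/ 3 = 1762.33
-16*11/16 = -11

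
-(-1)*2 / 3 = 2 / 3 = 0.67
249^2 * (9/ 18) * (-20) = -620010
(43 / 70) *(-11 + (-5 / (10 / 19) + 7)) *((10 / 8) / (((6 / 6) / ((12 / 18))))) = -387 / 56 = -6.91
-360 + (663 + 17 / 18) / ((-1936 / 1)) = -12557231 / 34848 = -360.34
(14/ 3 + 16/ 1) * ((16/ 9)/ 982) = 0.04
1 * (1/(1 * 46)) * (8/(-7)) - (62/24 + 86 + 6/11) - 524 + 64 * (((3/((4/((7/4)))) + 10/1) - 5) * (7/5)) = -5053049/106260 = -47.55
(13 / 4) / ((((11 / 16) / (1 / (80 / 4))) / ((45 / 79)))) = 117 / 869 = 0.13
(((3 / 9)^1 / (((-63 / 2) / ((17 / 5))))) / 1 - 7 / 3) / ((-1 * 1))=2239 / 945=2.37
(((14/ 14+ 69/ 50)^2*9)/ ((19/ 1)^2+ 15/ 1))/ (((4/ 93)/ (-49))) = -580785093/ 3760000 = -154.46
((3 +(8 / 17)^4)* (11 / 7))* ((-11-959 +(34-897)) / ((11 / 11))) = -5134689417 / 584647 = -8782.55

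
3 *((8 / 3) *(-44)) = -352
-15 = -15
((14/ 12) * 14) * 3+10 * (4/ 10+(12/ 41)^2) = 90533/ 1681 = 53.86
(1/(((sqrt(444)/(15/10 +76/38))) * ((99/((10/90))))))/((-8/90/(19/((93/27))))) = -665 * sqrt(111)/605616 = -0.01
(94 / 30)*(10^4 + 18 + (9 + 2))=157121 / 5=31424.20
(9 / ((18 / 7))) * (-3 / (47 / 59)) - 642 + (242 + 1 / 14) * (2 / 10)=-606.77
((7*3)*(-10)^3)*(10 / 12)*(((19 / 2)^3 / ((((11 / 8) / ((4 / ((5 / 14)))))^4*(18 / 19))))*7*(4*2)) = -514461092311728128 / 131769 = -3904264981230.24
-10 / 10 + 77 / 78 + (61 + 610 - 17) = 51011 / 78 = 653.99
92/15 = 6.13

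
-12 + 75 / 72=-263 / 24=-10.96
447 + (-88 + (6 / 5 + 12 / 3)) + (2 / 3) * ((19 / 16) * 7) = 44369 / 120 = 369.74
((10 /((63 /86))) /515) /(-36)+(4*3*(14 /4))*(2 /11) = 4905211 /642411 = 7.64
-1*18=-18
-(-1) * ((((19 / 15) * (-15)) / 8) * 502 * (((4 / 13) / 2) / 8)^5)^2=22743361 / 2312881695184912384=0.00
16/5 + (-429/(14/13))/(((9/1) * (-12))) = 17359/2520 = 6.89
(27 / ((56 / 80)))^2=72900 / 49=1487.76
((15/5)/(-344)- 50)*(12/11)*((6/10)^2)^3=-37622961/14781250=-2.55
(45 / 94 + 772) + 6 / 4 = 36377 / 47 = 773.98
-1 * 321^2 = -103041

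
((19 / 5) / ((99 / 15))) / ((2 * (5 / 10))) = 19 / 33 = 0.58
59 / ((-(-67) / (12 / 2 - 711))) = -41595 / 67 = -620.82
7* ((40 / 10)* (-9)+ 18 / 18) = -245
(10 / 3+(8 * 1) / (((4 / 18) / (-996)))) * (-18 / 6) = 107558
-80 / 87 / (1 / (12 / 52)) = -80 / 377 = -0.21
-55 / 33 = -5 / 3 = -1.67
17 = 17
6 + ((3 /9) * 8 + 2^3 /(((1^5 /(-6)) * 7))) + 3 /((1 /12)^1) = 794 /21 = 37.81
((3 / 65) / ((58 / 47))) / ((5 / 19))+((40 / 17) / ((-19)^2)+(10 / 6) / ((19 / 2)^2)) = 57994069 / 347047350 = 0.17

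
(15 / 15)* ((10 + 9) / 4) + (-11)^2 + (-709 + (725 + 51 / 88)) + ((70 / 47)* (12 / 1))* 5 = 958275 / 4136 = 231.69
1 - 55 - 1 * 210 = -264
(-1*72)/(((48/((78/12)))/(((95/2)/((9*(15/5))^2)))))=-1235/1944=-0.64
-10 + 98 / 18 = -41 / 9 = -4.56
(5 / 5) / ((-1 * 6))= -1 / 6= -0.17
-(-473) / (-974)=-473 / 974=-0.49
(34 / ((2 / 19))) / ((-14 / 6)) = -969 / 7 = -138.43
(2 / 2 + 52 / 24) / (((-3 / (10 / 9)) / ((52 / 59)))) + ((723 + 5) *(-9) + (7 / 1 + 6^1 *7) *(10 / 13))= -404778614 / 62127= -6515.34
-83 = -83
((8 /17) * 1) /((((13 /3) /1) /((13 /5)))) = 24 /85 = 0.28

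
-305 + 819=514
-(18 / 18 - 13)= 12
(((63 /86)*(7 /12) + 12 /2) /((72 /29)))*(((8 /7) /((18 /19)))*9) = 406087 /14448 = 28.11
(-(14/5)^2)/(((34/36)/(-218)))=769104/425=1809.66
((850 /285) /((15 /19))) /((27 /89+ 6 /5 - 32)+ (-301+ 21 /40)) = -121040 /10604331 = -0.01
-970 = -970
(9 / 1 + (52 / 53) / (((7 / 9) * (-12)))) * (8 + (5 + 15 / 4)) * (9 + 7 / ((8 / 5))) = 5914425 / 2968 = 1992.73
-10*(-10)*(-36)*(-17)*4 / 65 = 48960 / 13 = 3766.15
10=10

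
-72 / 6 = -12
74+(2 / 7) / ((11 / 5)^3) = 74.03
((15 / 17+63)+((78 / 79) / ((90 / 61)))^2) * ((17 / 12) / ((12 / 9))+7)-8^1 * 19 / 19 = 65015656469 / 127316400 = 510.66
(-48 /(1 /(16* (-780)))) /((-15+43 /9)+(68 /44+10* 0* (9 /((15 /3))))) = -59304960 /859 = -69039.53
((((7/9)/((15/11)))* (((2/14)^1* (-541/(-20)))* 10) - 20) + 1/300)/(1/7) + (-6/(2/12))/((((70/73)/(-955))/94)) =63697471631/18900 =3370236.59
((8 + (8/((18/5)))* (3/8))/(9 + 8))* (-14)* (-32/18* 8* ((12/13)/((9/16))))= 3039232/17901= 169.78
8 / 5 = 1.60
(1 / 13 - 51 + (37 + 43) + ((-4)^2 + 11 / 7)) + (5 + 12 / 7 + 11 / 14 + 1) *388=304363 / 91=3344.65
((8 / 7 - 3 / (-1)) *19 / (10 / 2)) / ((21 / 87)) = 15979 / 245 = 65.22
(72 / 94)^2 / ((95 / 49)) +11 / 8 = 2816437 / 1678840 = 1.68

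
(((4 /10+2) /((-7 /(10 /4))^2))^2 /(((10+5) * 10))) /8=3 /38416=0.00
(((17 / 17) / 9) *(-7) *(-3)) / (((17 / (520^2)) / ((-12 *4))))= -30284800 / 17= -1781458.82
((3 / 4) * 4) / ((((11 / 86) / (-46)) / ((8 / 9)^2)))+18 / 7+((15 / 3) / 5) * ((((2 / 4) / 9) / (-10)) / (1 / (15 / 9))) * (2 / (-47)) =-6151573 / 7238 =-849.90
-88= -88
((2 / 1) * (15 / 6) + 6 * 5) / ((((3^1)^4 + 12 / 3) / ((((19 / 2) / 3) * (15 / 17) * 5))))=3325 / 578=5.75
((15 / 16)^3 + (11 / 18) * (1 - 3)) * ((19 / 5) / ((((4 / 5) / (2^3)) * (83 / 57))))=-5299841 / 509952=-10.39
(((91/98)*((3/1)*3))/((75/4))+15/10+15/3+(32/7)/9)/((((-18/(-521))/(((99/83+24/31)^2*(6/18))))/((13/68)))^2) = 1246246746051252243964393/3283159522564651420800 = 379.59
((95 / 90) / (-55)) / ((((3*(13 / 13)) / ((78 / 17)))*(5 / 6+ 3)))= -494 / 64515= -0.01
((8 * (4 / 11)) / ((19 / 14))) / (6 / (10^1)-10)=-0.23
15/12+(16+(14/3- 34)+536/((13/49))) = 313283/156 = 2008.22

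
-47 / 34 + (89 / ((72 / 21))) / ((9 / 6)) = 9745 / 612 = 15.92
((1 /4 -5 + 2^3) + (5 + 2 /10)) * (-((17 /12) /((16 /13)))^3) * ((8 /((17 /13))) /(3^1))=-26.28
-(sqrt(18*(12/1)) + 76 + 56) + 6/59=-7782/59 - 6*sqrt(6)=-146.60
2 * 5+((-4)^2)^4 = 65546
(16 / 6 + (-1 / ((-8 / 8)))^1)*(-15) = -55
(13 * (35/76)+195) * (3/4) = 45825/304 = 150.74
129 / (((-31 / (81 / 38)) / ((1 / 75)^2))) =-0.00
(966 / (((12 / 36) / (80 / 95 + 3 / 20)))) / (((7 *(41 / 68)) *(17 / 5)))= 156078 / 779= 200.36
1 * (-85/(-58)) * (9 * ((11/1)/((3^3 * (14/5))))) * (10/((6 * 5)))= 4675/7308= 0.64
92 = 92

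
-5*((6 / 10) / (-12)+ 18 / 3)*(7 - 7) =0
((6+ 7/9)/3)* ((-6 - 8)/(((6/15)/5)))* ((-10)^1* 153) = 1814750/3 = 604916.67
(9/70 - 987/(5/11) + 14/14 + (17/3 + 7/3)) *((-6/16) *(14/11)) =454077/440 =1031.99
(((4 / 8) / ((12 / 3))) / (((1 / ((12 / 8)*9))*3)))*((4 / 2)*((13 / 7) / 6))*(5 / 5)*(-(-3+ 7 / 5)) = 39 / 70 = 0.56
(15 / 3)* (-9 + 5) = -20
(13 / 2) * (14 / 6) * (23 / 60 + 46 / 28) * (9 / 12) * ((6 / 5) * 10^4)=276575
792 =792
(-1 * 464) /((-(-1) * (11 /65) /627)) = -1719120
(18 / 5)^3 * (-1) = -5832 / 125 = -46.66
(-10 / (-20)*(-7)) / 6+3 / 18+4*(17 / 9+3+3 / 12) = 725 / 36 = 20.14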